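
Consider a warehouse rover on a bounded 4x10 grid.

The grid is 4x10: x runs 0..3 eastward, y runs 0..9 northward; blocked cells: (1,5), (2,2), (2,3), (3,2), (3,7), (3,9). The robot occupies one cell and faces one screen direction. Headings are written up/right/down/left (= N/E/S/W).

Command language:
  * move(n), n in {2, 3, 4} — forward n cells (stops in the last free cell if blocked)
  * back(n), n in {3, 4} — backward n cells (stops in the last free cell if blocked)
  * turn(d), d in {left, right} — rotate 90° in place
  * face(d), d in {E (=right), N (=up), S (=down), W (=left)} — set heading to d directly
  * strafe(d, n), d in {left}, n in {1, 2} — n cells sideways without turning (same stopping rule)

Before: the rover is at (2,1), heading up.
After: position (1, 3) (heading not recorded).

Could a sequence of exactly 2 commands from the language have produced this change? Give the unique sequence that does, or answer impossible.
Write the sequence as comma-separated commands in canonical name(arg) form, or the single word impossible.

strafe(left, 1), move(2)

key: running move(2) before strafe(left, 1) would end elsewhere — order is forced
start: at (2,1), heading up
[1] after strafe(left, 1): at (1,1), heading up
[2] after move(2): at (1,3), heading up
all 169 alternatives checked — unique.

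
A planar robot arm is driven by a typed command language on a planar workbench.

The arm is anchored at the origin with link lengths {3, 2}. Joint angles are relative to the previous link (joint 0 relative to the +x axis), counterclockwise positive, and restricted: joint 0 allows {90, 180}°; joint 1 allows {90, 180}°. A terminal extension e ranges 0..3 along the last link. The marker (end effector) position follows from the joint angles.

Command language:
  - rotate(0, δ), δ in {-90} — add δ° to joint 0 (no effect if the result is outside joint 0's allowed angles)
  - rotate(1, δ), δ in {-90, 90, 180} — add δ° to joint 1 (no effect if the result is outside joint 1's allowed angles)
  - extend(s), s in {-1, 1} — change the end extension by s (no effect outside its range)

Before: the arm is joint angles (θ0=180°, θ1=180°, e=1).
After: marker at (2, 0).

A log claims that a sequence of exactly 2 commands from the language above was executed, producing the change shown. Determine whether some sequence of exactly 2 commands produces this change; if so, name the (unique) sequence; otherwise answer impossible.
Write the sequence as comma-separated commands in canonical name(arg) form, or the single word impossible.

from: joint angles (θ0=180°, θ1=180°, e=1)
1. extend(1) → joint angles (θ0=180°, θ1=180°, e=2)
2. extend(1) → joint angles (θ0=180°, θ1=180°, e=3)
no rival 2-sequence matches.

extend(1), extend(1)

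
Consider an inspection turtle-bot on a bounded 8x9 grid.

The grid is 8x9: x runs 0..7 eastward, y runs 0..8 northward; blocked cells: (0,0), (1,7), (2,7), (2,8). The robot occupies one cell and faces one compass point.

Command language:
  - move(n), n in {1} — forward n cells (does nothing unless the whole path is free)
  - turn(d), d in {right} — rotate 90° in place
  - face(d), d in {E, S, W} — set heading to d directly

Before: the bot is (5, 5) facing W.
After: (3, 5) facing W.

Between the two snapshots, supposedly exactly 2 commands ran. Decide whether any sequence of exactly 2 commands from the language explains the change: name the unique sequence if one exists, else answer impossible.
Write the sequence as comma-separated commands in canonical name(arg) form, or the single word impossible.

key: still facing W at the end — nothing in the sequence rotates
t0: (5, 5) facing W
step 1 (move(1)): (4, 5) facing W
step 2 (move(1)): (3, 5) facing W
uniquely the one of 25 2-step routes that fits.

move(1), move(1)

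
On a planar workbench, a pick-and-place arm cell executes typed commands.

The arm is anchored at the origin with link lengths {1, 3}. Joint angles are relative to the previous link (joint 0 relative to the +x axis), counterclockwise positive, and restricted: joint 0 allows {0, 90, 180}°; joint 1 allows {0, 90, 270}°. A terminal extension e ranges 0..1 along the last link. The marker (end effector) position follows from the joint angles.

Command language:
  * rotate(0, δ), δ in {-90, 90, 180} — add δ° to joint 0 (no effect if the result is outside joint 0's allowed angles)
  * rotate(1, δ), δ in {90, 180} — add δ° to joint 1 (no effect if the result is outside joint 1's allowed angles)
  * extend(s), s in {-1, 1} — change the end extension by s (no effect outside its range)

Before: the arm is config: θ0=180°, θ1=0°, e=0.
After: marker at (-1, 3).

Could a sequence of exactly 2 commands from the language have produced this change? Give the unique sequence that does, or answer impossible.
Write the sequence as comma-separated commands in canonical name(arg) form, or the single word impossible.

rotate(1, 90), rotate(1, 180)

key: running rotate(1, 180) before rotate(1, 90) would end elsewhere — order is forced
initial: config: θ0=180°, θ1=0°, e=0
[1] after rotate(1, 90): config: θ0=180°, θ1=90°, e=0
[2] after rotate(1, 180): config: θ0=180°, θ1=270°, e=0
uniquely the one of 49 2-step routes that fits.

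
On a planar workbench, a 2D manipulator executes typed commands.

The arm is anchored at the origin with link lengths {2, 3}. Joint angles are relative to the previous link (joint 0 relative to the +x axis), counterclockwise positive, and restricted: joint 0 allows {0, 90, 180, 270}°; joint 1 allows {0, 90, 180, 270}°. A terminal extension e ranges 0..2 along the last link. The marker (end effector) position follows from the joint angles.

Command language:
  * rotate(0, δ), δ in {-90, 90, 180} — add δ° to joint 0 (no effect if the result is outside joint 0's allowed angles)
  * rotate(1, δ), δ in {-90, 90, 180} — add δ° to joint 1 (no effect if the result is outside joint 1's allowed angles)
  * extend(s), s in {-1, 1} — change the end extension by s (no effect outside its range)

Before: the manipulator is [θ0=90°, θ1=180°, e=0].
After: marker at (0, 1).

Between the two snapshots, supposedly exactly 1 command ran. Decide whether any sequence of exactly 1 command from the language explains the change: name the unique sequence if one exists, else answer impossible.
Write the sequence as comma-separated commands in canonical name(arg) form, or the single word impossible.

rotate(0, 180)

initial: [θ0=90°, θ1=180°, e=0]
[1] after rotate(0, 180): [θ0=270°, θ1=180°, e=0]
uniquely the one of 8 1-step routes that fits.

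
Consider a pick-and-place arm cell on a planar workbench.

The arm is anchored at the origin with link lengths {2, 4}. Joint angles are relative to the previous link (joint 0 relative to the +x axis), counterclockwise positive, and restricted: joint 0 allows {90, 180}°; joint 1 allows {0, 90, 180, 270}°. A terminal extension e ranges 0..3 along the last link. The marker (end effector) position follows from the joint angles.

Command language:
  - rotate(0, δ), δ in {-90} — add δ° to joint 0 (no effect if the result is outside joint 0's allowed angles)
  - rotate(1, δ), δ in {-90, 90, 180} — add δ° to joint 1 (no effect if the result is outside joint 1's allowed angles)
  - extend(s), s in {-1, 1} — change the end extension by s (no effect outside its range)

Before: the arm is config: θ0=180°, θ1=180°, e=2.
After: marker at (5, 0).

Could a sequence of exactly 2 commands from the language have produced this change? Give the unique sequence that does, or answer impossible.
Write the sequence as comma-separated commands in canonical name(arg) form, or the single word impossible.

t0: config: θ0=180°, θ1=180°, e=2
[1] after extend(1): config: θ0=180°, θ1=180°, e=3
[2] after extend(1): config: θ0=180°, θ1=180°, e=3
no other 2-command option fits: unique.

extend(1), extend(1)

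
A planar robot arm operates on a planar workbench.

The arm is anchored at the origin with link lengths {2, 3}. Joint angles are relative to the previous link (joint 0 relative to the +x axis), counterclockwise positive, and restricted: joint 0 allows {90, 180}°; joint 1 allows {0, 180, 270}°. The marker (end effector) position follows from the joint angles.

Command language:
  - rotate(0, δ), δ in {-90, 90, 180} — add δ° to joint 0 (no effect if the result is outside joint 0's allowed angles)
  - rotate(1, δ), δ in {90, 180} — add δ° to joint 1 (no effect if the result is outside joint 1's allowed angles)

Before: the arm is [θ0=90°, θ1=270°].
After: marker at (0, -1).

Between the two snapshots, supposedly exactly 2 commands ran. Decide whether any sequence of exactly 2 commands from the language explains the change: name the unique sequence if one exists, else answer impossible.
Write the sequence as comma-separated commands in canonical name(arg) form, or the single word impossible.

key: order matters: swapping rotate(1, 90) and rotate(1, 180) lands elsewhere
t0: [θ0=90°, θ1=270°]
[1] after rotate(1, 90): [θ0=90°, θ1=0°]
[2] after rotate(1, 180): [θ0=90°, θ1=180°]
no rival 2-sequence matches.

rotate(1, 90), rotate(1, 180)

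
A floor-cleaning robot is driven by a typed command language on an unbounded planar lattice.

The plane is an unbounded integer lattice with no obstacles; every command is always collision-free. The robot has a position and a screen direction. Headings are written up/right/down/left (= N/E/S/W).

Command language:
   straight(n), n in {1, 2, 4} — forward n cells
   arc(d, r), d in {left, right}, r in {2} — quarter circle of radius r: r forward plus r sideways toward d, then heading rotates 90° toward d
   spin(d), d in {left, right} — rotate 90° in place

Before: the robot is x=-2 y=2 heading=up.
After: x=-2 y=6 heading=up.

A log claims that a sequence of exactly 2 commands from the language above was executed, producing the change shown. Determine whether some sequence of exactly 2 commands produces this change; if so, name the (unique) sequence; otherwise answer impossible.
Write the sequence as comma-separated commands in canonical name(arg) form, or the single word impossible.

straight(2), straight(2)

key: still facing N at the end — nothing in the sequence rotates
begin: x=-2 y=2 heading=up
[1] after straight(2): x=-2 y=4 heading=up
[2] after straight(2): x=-2 y=6 heading=up
no other 2-command option fits: unique.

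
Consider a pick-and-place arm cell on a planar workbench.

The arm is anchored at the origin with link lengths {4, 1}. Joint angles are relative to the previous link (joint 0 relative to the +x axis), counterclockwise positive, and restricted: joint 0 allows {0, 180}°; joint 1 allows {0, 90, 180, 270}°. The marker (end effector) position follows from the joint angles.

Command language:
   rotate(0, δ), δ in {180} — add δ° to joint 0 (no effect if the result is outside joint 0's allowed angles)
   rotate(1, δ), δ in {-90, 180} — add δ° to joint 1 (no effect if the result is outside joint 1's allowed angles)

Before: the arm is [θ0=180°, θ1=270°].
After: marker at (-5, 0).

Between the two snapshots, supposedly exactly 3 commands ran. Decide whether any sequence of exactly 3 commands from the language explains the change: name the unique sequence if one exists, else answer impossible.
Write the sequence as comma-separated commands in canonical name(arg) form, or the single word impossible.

rotate(1, -90), rotate(1, -90), rotate(1, -90)

from: [θ0=180°, θ1=270°]
[1] after rotate(1, -90): [θ0=180°, θ1=180°]
[2] after rotate(1, -90): [θ0=180°, θ1=90°]
[3] after rotate(1, -90): [θ0=180°, θ1=0°]
all 27 alternatives checked — unique.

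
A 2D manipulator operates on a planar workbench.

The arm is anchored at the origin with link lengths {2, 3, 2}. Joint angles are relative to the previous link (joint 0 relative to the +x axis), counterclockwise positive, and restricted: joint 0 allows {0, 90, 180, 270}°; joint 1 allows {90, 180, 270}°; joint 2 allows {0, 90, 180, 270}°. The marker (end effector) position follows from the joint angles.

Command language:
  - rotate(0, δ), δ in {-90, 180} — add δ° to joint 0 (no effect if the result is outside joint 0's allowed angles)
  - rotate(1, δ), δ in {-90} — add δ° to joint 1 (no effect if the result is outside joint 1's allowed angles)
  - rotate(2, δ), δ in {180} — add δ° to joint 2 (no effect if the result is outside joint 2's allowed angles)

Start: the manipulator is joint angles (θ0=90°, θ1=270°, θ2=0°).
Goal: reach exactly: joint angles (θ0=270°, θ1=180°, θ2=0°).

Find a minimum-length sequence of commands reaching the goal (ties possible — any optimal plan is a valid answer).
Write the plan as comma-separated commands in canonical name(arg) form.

t0: joint angles (θ0=90°, θ1=270°, θ2=0°)
[1] after rotate(1, -90): joint angles (θ0=90°, θ1=180°, θ2=0°)
[2] after rotate(0, 180): joint angles (θ0=270°, θ1=180°, θ2=0°)
shorter routes all fall short; 2 is best.

rotate(1, -90), rotate(0, 180)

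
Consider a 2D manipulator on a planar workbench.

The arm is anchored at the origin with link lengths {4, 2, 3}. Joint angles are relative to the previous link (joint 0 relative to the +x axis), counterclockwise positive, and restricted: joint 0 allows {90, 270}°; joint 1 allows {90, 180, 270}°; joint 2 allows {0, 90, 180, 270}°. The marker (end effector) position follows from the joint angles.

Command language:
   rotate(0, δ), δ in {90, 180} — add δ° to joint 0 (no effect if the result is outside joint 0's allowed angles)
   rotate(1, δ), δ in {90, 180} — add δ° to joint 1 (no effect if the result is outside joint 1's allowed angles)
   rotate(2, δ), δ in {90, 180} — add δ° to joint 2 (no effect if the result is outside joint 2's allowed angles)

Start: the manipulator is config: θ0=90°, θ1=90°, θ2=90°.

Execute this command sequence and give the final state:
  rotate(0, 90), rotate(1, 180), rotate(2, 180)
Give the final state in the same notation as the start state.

config: θ0=90°, θ1=270°, θ2=270°

from: config: θ0=90°, θ1=90°, θ2=90°
t=1 rotate(0, 90) ⇒ config: θ0=90°, θ1=90°, θ2=90°
t=2 rotate(1, 180) ⇒ config: θ0=90°, θ1=270°, θ2=90°
t=3 rotate(2, 180) ⇒ config: θ0=90°, θ1=270°, θ2=270°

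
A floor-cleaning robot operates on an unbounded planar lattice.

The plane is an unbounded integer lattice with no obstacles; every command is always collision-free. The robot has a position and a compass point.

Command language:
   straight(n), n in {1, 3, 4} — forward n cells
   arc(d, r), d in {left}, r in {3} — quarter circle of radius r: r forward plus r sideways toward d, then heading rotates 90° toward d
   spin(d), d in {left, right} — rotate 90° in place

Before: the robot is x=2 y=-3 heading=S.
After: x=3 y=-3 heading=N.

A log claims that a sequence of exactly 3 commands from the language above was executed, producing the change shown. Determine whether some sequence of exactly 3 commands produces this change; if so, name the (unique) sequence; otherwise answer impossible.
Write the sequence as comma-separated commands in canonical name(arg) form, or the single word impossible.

spin(left), straight(1), spin(left)

key: position moved to (3,-3) AND the heading swung to N — translation plus rotation needed
initial: x=2 y=-3 heading=S
1. spin(left) → x=2 y=-3 heading=E
2. straight(1) → x=3 y=-3 heading=E
3. spin(left) → x=3 y=-3 heading=N
no rival 3-sequence matches.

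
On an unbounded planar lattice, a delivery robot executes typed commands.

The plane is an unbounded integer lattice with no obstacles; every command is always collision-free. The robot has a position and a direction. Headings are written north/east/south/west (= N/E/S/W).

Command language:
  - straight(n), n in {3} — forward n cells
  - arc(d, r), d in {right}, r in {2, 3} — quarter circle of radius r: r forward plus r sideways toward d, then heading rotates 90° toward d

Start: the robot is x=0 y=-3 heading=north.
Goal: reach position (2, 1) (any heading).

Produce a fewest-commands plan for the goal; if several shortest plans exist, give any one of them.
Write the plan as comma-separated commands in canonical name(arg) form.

arc(right, 3), arc(right, 2), arc(right, 3), arc(right, 3), arc(right, 3)

start: x=0 y=-3 heading=north
1. arc(right, 3) → x=3 y=0 heading=east
2. arc(right, 2) → x=5 y=-2 heading=south
3. arc(right, 3) → x=2 y=-5 heading=west
4. arc(right, 3) → x=-1 y=-2 heading=north
5. arc(right, 3) → x=2 y=1 heading=east
shorter routes all fall short; 5 is best.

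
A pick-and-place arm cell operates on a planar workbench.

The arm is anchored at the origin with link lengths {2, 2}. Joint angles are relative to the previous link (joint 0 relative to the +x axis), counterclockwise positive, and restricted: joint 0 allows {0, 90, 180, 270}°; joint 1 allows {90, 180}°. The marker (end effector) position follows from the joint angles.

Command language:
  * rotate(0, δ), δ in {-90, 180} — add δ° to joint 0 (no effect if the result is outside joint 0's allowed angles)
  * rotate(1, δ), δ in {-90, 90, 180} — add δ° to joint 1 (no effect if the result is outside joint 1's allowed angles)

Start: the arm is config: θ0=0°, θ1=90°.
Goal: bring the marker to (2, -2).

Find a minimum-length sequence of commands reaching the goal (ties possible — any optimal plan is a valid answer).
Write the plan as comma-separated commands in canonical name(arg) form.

start: config: θ0=0°, θ1=90°
[1] after rotate(0, -90): config: θ0=270°, θ1=90°
no 0-step plan works, so 1 is optimal.

rotate(0, -90)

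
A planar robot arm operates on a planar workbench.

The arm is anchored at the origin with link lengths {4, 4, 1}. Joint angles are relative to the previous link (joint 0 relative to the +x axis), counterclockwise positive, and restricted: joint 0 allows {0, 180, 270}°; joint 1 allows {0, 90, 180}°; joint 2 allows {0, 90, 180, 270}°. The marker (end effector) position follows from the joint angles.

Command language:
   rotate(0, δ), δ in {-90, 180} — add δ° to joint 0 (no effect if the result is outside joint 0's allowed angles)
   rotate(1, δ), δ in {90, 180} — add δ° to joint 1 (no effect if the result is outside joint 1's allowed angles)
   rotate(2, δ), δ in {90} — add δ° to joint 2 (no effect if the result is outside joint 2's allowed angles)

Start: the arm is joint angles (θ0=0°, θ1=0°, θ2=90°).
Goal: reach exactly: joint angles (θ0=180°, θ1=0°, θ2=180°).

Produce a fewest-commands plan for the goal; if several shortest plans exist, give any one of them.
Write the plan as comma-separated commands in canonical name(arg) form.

from: joint angles (θ0=0°, θ1=0°, θ2=90°)
1. rotate(0, 180) → joint angles (θ0=180°, θ1=0°, θ2=90°)
2. rotate(2, 90) → joint angles (θ0=180°, θ1=0°, θ2=180°)
minimal: 2 command(s), checked below 2.

rotate(0, 180), rotate(2, 90)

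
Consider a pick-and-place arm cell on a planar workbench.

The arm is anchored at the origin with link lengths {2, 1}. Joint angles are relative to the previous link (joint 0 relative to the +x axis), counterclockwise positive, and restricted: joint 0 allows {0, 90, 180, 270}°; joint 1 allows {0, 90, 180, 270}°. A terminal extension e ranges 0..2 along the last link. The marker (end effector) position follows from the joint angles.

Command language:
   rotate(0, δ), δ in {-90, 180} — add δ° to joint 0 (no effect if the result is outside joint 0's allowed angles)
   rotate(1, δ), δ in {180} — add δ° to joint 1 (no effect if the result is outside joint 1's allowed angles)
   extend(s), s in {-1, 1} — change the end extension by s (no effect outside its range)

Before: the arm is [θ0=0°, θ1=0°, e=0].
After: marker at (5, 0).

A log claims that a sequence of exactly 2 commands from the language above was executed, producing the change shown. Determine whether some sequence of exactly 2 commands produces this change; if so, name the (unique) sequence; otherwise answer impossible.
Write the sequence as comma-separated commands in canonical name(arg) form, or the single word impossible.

t0: [θ0=0°, θ1=0°, e=0]
step 1 (extend(1)): [θ0=0°, θ1=0°, e=1]
step 2 (extend(1)): [θ0=0°, θ1=0°, e=2]
all 25 alternatives checked — unique.

extend(1), extend(1)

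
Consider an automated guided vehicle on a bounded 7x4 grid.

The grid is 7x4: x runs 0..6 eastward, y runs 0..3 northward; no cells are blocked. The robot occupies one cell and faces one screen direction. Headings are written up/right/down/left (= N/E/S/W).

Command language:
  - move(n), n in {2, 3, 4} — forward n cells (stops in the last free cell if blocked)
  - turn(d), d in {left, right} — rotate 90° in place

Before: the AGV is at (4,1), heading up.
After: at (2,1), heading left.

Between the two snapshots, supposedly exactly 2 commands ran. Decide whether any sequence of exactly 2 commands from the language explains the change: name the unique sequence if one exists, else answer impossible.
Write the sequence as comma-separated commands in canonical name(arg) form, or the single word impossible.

key: running move(2) before turn(left) would end elsewhere — order is forced
t0: at (4,1), heading up
t=1 turn(left) ⇒ at (4,1), heading left
t=2 move(2) ⇒ at (2,1), heading left
all 25 alternatives checked — unique.

turn(left), move(2)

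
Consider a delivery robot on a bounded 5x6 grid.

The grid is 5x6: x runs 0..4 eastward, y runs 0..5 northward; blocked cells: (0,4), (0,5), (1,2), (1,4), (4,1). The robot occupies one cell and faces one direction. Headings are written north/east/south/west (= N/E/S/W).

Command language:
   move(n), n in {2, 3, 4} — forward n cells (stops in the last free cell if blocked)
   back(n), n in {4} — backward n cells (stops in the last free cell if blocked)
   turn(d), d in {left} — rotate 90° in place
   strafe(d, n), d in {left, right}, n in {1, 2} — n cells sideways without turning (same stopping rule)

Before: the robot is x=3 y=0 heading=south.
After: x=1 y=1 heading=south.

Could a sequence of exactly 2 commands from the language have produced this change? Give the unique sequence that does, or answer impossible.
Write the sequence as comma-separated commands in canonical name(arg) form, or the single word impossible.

strafe(right, 2), back(4)

key: heading stays S — no command in the sequence turns
initial: x=3 y=0 heading=south
t=1 strafe(right, 2) ⇒ x=1 y=0 heading=south
t=2 back(4) ⇒ x=1 y=1 heading=south
no rival 2-sequence matches.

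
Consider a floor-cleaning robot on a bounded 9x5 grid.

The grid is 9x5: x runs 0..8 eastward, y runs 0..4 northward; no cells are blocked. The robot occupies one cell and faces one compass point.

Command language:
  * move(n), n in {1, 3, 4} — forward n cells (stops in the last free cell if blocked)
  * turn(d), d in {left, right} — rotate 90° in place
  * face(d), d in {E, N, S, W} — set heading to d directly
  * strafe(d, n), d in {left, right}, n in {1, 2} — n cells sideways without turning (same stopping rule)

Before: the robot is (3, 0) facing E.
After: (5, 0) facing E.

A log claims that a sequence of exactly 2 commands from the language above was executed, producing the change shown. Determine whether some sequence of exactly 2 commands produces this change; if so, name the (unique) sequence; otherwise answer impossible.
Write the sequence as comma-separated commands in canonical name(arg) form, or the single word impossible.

key: still facing E at the end — nothing in the sequence rotates
start: (3, 0) facing E
t=1 move(1) ⇒ (4, 0) facing E
t=2 move(1) ⇒ (5, 0) facing E
uniquely the one of 169 2-step routes that fits.

move(1), move(1)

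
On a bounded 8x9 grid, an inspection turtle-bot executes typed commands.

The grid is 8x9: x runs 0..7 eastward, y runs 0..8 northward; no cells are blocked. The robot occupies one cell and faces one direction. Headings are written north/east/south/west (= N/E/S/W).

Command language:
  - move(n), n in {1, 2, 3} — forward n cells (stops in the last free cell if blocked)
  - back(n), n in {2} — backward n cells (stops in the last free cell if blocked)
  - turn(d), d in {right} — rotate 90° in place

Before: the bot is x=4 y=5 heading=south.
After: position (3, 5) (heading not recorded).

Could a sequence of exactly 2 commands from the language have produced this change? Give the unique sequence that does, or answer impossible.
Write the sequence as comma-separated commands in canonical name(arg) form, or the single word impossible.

key: running move(1) before turn(right) would end elsewhere — order is forced
begin: x=4 y=5 heading=south
t=1 turn(right) ⇒ x=4 y=5 heading=west
t=2 move(1) ⇒ x=3 y=5 heading=west
no other 2-command option fits: unique.

turn(right), move(1)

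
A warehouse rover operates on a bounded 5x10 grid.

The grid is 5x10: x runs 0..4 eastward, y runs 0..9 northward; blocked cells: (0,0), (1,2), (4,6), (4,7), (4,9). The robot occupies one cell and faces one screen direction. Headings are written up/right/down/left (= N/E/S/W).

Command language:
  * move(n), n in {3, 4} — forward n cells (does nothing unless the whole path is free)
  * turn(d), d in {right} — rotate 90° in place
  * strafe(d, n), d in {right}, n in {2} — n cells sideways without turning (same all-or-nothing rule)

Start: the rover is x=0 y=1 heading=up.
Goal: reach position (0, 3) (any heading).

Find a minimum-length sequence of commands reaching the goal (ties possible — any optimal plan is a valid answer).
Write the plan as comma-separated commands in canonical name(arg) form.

t0: x=0 y=1 heading=up
step 1 (move(4)): x=0 y=5 heading=up
step 2 (turn(right)): x=0 y=5 heading=right
step 3 (strafe(right, 2)): x=0 y=3 heading=right
no 2-step plan works, so 3 is optimal.

move(4), turn(right), strafe(right, 2)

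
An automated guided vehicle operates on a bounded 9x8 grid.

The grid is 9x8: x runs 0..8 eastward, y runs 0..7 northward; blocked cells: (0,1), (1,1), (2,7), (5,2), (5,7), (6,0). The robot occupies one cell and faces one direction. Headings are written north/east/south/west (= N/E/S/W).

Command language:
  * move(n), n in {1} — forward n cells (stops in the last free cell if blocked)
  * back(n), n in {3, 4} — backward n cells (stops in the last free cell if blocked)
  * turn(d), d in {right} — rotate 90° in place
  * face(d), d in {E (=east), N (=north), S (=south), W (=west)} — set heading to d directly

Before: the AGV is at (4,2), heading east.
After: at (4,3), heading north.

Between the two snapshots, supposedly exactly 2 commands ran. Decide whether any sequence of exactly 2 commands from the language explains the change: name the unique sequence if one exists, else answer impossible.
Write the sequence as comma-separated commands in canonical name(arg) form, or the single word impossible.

face(N), move(1)

key: running move(1) before face(N) would end elsewhere — order is forced
start: at (4,2), heading east
1. face(N) → at (4,2), heading north
2. move(1) → at (4,3), heading north
no other 2-command option fits: unique.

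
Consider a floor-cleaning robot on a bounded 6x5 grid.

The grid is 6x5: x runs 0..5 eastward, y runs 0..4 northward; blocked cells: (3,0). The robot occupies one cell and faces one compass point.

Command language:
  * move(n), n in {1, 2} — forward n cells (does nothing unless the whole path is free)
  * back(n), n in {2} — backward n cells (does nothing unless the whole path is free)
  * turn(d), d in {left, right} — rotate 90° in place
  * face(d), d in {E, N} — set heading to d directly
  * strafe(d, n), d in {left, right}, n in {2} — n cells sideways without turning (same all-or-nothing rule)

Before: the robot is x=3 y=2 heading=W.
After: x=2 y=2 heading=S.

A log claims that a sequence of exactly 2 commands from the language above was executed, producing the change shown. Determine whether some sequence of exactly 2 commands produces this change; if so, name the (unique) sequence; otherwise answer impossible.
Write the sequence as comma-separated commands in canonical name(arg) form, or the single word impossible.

key: cell and facing (now S) both changed — the 2 commands mix motion and turning
begin: x=3 y=2 heading=W
t=1 move(1) ⇒ x=2 y=2 heading=W
t=2 turn(left) ⇒ x=2 y=2 heading=S
all 81 alternatives checked — unique.

move(1), turn(left)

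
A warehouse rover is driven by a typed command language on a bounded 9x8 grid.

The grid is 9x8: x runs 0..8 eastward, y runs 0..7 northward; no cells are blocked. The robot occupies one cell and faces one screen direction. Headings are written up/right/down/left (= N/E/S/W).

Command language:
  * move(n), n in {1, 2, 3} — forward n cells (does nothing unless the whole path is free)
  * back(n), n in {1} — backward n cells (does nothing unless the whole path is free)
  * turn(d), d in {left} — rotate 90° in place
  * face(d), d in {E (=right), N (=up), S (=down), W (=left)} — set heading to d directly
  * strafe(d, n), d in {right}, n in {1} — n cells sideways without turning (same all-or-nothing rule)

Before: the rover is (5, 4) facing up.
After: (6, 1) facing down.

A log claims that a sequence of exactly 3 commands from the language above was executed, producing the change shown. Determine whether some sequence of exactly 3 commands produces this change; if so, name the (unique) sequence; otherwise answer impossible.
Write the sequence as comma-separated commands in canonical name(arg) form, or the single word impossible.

key: order matters: swapping strafe(right, 1) and move(3) lands elsewhere
from: (5, 4) facing up
1. strafe(right, 1) → (6, 4) facing up
2. face(S) → (6, 4) facing down
3. move(3) → (6, 1) facing down
uniquely the one of 1000 3-step routes that fits.

strafe(right, 1), face(S), move(3)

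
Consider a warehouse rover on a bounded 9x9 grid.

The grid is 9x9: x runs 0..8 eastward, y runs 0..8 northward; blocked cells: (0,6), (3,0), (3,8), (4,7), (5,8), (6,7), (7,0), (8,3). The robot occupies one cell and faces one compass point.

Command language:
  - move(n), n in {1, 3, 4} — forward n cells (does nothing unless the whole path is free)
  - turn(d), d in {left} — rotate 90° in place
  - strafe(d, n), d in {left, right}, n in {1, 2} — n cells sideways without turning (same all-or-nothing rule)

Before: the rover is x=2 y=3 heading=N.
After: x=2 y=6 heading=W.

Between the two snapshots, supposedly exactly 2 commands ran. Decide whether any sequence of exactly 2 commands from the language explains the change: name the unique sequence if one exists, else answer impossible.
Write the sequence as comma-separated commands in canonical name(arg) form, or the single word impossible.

key: position moved to (2,6) AND the heading swung to W — translation plus rotation needed
begin: x=2 y=3 heading=N
step 1 (move(3)): x=2 y=6 heading=N
step 2 (turn(left)): x=2 y=6 heading=W
all 64 alternatives checked — unique.

move(3), turn(left)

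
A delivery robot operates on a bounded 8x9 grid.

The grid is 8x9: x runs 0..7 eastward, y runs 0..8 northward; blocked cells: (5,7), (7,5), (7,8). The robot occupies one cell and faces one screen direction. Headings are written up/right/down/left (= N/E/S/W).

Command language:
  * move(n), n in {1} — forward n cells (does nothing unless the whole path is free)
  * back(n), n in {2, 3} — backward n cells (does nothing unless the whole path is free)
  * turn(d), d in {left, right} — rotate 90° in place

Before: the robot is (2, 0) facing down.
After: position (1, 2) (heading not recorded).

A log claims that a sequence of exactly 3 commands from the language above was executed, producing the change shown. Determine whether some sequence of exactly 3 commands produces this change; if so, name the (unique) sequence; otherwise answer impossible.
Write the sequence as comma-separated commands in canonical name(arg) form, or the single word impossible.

back(2), turn(right), move(1)

key: running move(1) before back(2) would end elsewhere — order is forced
start: (2, 0) facing down
[1] after back(2): (2, 2) facing down
[2] after turn(right): (2, 2) facing left
[3] after move(1): (1, 2) facing left
all 125 alternatives checked — unique.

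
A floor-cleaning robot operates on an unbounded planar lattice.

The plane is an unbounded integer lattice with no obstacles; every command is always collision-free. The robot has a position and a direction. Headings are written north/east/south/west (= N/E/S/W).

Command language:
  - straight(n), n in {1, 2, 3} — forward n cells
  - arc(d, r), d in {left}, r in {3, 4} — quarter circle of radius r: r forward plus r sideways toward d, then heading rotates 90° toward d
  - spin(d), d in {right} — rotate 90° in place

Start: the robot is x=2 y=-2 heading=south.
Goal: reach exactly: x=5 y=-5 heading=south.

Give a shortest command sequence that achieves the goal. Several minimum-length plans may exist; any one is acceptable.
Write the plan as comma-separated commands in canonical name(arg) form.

t0: x=2 y=-2 heading=south
[1] after arc(left, 3): x=5 y=-5 heading=east
[2] after spin(right): x=5 y=-5 heading=south
no 1-step plan works, so 2 is optimal.

arc(left, 3), spin(right)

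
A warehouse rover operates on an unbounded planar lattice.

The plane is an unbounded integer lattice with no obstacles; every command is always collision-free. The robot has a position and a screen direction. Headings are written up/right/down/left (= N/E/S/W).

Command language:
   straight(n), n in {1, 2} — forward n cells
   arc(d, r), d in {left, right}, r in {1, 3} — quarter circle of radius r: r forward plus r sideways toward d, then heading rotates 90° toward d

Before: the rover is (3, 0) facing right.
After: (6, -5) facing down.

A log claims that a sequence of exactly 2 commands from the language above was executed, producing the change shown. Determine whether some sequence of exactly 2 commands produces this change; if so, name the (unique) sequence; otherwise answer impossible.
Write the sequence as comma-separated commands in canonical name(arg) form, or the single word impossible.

key: cell and facing (now S) both changed — the 2 commands mix motion and turning
from: (3, 0) facing right
t=1 arc(right, 3) ⇒ (6, -3) facing down
t=2 straight(2) ⇒ (6, -5) facing down
all 36 alternatives checked — unique.

arc(right, 3), straight(2)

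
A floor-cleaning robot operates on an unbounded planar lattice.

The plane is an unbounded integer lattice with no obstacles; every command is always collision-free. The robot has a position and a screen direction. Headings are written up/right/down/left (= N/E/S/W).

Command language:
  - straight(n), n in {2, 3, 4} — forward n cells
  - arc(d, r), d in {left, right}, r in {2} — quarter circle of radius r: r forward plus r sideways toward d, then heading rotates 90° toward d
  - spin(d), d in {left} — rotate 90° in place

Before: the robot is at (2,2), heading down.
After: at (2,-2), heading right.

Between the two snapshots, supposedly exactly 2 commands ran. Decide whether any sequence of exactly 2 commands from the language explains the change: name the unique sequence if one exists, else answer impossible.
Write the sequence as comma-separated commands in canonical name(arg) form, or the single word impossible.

straight(4), spin(left)

key: position moved to (2,-2) AND the heading swung to E — translation plus rotation needed
t0: at (2,2), heading down
step 1 (straight(4)): at (2,-2), heading down
step 2 (spin(left)): at (2,-2), heading right
all 36 alternatives checked — unique.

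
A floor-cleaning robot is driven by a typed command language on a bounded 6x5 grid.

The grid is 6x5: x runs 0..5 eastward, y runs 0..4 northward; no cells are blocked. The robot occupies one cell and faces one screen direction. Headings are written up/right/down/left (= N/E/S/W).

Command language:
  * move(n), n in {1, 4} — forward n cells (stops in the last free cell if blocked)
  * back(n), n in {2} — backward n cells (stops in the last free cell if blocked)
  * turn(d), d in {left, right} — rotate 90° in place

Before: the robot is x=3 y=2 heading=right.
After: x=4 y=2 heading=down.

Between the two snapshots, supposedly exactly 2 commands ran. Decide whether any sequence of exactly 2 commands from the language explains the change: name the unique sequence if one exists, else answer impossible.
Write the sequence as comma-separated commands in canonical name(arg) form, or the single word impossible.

move(1), turn(right)

key: position moved to (4,2) AND the heading swung to S — translation plus rotation needed
t0: x=3 y=2 heading=right
t=1 move(1) ⇒ x=4 y=2 heading=right
t=2 turn(right) ⇒ x=4 y=2 heading=down
all 25 alternatives checked — unique.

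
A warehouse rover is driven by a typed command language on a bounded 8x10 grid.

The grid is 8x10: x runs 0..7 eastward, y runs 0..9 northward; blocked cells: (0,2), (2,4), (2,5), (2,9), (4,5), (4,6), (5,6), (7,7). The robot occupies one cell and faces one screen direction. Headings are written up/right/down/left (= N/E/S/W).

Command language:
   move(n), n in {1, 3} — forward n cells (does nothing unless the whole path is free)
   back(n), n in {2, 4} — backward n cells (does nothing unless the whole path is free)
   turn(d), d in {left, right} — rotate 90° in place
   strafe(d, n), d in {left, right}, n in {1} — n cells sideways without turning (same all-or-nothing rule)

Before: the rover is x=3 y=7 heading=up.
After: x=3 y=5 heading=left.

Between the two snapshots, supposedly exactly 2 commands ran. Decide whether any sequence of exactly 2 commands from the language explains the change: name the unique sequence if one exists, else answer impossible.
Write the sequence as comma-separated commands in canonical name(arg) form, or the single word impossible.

key: running turn(left) before back(2) would end elsewhere — order is forced
t0: x=3 y=7 heading=up
t=1 back(2) ⇒ x=3 y=5 heading=up
t=2 turn(left) ⇒ x=3 y=5 heading=left
all 64 alternatives checked — unique.

back(2), turn(left)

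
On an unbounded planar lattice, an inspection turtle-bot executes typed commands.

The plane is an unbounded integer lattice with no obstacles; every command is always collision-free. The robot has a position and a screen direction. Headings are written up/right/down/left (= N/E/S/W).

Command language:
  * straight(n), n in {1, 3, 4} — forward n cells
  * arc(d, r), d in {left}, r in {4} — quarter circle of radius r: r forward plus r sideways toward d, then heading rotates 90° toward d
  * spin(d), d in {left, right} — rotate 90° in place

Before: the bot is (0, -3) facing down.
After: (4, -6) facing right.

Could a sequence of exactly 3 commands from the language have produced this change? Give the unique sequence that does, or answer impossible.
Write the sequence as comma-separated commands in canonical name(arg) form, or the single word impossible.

key: position moved to (4,-6) AND the heading swung to E — translation plus rotation needed
from: (0, -3) facing down
step 1 (straight(3)): (0, -6) facing down
step 2 (spin(left)): (0, -6) facing right
step 3 (straight(4)): (4, -6) facing right
uniquely the one of 216 3-step routes that fits.

straight(3), spin(left), straight(4)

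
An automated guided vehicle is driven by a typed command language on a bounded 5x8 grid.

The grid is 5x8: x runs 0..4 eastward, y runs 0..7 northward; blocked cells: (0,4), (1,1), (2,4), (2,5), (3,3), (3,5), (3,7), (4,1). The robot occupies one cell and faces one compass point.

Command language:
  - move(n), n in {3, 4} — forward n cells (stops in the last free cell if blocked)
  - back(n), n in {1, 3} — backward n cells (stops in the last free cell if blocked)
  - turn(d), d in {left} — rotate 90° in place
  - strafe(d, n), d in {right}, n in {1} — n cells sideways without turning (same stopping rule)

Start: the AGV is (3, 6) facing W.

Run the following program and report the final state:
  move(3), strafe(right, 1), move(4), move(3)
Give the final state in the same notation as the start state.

from: (3, 6) facing W
step 1 (move(3)): (0, 6) facing W
step 2 (strafe(right, 1)): (0, 7) facing W
step 3 (move(4)): (0, 7) facing W
step 4 (move(3)): (0, 7) facing W

(0, 7) facing W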